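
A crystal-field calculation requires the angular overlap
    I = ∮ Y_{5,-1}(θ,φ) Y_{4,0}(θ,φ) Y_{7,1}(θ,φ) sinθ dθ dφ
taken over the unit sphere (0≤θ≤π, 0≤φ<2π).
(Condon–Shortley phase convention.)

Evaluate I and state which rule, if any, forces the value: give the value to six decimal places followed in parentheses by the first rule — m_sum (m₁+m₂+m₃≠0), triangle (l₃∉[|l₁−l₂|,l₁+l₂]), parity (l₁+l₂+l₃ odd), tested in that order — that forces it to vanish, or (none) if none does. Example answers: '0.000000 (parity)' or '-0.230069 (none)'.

Rules hold: Σm=0, L=16 even, 1≤7≤9.
N = 11·9·15 = 1485
Δ = 2!·8!·6!/17! = 1/6126120
Racah Σ t=0..2: t=0:+1/69120 t=1:−1/20736 t=2:+1/69120 = -1/51840
⇒ 3j(5 4 7; 0 0 0)² = 280/21879, sgn +1
Racah Σ t=0..2: t=0:+1/138240 t=1:−1/25920 t=2:+1/55296 = -11/829440
⇒ 3j(5 4 7; -1 0 1)² = 11/1326, sgn -1
4πI² = N·(3j₀)²·(3jₘ)² = 7700/48841
I = -1·√(0.157654/4π) = -0.11200777
No selection rule forces the value: the integral is nonzero (none).

-0.112008 (none)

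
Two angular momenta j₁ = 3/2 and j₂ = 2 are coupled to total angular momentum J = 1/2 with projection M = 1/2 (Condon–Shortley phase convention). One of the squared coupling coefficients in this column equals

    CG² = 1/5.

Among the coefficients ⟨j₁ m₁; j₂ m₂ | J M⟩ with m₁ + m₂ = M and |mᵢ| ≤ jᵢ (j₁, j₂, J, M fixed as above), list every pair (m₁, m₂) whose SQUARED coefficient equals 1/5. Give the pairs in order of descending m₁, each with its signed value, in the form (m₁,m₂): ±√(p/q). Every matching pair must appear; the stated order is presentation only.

(1/2,0): −√(1/5)

Admissible pairs with m₁+m₂ = M = 1/2: (-3/2,2), (-1/2,1), (1/2,0), (3/2,-1)
  (m₁,m₂)=(3/2,-1): CG² = 1/10, CG = +√(1/10)
  (m₁,m₂)=(1/2,0): CG² = 1/5, CG = −√(1/5)   ← matches the target
  (m₁,m₂)=(-1/2,1): CG² = 3/10, CG = +√(3/10)
  (m₁,m₂)=(-3/2,2): CG² = 2/5, CG = −√(2/5)
Pairs with CG² = 1/5: (1/2,0): −√(1/5)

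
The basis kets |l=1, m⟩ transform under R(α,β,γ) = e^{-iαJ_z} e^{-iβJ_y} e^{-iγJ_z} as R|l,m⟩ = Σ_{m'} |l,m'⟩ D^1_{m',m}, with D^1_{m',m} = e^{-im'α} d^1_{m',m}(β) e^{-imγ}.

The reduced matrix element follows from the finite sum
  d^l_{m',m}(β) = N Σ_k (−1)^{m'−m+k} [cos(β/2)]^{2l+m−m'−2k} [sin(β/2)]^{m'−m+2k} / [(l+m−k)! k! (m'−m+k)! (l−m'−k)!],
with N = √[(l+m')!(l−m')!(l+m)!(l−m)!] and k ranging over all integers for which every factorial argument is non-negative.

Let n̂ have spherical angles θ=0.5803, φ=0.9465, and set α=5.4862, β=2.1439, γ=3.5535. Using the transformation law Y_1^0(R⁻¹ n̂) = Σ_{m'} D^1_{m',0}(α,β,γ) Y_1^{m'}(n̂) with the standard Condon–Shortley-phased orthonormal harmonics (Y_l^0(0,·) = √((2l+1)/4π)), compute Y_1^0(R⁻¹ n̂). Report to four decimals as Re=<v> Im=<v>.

Re=-0.2602 Im=0.0000

Need the full column D^1_{m',0} for m'=−1..1 at α=5.4862, β=2.1439, γ=3.5535.
cos(β/2)=0.478413, sin(β/2)=0.878135
d^1_{-1,0}: single k=1 term ⇒ +0.594127;  D = +0.415215-0.424951i
d^1_{0,0}: k∈[0..1] ⇒ +0.228879 -0.771121 = -0.542242;  D = -0.542242+0.000000i
d^1_{1,0}: single k=0 term ⇒ -0.594127;  D = -0.415215-0.424951i
Y_1^{m'}(θ=0.5803,φ=0.9465) and Σ D·Y over m':
  (+0.4152-0.4250i)·(+0.1107-0.1537i)  (-0.5422+0.0000i)·(+0.4086+0.0000i)  (-0.4152-0.4250i)·(-0.1107-0.1537i)
Y_1^0(R⁻¹ n̂) = -0.260247+0.000000i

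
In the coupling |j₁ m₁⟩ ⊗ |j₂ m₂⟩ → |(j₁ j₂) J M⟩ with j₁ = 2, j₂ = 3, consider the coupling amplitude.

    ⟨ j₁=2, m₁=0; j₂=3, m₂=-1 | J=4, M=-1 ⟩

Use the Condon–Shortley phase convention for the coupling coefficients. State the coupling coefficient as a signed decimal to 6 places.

+0.327327  (= +√(3/28))

j₁+j₂−J=1  J+j₁−j₂=3  J−j₁+j₂=5  j₁+j₂+J+1=10
(j₁±m₁, j₂±m₂, J±M) = (2,2,2,4,3,5)
P² = 1728/7
sum k=0..1:
  [0] +1/24 = 1/24
  [1] −1/48 = -1/48
S = 1/48
C² = P²·S² = 3/28 ; C = +0.327327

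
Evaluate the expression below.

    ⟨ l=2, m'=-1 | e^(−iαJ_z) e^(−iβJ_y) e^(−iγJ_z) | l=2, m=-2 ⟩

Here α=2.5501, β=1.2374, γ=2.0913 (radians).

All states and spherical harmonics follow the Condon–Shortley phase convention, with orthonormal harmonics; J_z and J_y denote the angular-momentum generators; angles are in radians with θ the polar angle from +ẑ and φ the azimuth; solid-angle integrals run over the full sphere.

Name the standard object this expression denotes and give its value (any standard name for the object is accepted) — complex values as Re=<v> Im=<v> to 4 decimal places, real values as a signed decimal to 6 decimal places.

This is a Wigner D-matrix element — the rotation-matrix element ⟨l m'| R(α,β,γ) |l m⟩ in the angular-momentum basis.
D^2_{-1,-2}(2.5501,1.2374,2.0913) = e^{-i·-1·2.5501}·d^2_{-1,-2}(1.2374)·e^{-i·-2·2.0913}. Compute d first:
c=cos(1.237400/2)=0.814633, s=sin(1.237400/2)=0.579977; N=√[1·6·1·24]=12.000000
The bounds max(0,m−m')=0 and min(l+m,l−m')=0 give 1 term
  k=0: (−1)^1·12.0000/(6)·0.8146^3·0.5800^1 = -0.627085
d^2_{-1,-2}(1.2374) = -0.627085
Attach z-rotation phases: D = e^{-i(-1)(2.5501)}·(-0.627085)·e^{-i(-2)(2.0913)} = -0.564790-0.272486i

Wigner D-matrix element, Re=-0.5648 Im=-0.2725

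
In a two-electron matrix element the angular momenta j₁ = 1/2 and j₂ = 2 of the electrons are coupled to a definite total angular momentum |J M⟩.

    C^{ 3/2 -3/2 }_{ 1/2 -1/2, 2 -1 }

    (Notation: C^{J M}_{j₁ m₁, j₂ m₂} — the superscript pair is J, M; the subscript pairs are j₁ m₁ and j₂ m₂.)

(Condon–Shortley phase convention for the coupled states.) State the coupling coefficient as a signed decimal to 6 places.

√[4·1!0!3!/5! · 0!1!1!3!0!3!] = √(36/5)
  +(−1)^1/∏(1,0,0,0,0,3)! = -1/6  (running -1/6)
⟨..|..⟩ = √(36/5)·(-1/6) = -0.447214

-0.447214  (= −√(1/5))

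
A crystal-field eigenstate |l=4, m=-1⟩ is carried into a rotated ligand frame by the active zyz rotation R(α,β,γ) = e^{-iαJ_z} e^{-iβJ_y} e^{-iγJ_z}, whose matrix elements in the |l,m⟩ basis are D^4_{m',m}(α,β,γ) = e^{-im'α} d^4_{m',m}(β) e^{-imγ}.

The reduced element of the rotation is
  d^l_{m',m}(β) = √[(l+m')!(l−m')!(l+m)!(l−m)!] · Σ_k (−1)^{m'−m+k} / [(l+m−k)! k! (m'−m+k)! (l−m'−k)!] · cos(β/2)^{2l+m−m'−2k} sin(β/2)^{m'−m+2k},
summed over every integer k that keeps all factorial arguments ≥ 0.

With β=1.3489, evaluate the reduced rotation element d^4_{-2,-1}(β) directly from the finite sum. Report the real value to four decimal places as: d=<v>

d^4_{-2,-1}(β=1.3489) via the finite sum:
With c≡cos(β/2)=0.781051 and s≡sin(β/2)=0.624468, N=[2·720·6·120]^{1/2}=1018.233765
k: max(0,(-1)−(-2))=1 … min(4+(-1),4−(-2))=3
  k=1: (−1)^0·1018.2338/(240)·0.7811^7·0.6245^1 = +0.469786
  k=2: (−1)^1·1018.2338/(48)·0.7811^5·0.6245^3 = -1.501523
  k=3: (−1)^2·1018.2338/(72)·0.7811^3·0.6245^5 = +0.639886
d^4_{-2,-1}(1.3489) = +0.469786 -1.501523 +0.639886 = -0.391851

d=-0.3919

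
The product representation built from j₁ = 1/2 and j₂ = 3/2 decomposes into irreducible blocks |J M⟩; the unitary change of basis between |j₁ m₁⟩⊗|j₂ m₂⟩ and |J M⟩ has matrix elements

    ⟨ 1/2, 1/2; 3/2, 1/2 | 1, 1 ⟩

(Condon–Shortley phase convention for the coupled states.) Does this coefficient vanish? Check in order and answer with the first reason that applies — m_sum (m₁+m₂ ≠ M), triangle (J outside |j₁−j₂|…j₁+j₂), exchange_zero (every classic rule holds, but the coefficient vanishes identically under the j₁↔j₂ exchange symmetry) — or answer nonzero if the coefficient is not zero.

nonzero

m-sum: m₁+m₂ = 1/2+1/2 = 1, M = 1  ✓
triangle: |j₁−j₂| = 1 ≤ J = 1 ≤ j₁+j₂ = 2  ✓
exchange: j₁≠j₂ or m₁≠m₂ — the exchange symmetry imposes no constraint here
value check: CG = +√(1/4) = +0.500000 ≠ 0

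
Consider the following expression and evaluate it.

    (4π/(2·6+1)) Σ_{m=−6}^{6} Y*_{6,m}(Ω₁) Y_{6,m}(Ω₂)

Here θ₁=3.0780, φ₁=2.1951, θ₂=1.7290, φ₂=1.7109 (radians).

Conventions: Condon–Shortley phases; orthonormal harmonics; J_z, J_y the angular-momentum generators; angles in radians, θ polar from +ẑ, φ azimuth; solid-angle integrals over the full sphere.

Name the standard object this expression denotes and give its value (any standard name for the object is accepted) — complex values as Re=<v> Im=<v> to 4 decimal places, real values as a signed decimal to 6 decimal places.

This sum is the spherical-harmonic addition theorem: it equals the Legendre polynomial P_l(cos γ) of the angle γ between the two directions.
Addition theorem: P_6(cos γ) = (4π/13) Σ_m Y*_{lm}(Ω₁) Y_{lm}(Ω₂), m = −6…6:
  m=-6: Y*=(0.000000, 0.000000)  Y=(-0.298815, 0.333785)  product (-0.000000, 0.000000)
  m=-5: Y*=(0.000000, 0.000002)  Y=(0.159598, 0.189283)  product (-0.000000, 0.000000)
  m=-4: Y*=(-0.000046, 0.000035)  Y=(-0.208926, 0.131107)  product (0.000005, -0.000013)
  m=-3: Y*=(-0.001267, -0.000395)  Y=(0.109967, 0.246040)  product (-0.000042, -0.000355)
  m=-2: Y*=(-0.006583, -0.019721)  Y=(-0.175066, 0.050380)  product (0.002146, 0.003121)
  m=-1: Y*=(0.119969, -0.166525)  Y=(0.038270, 0.271363)  product (0.049780, 0.026182)
  m=+0: Y*=(0.974368, -0.000000)  Y=(-0.164288, 0.000000)  product (-0.160077, 0.000000)
  m=+1: Y*=(-0.119969, -0.166525)  Y=(-0.038270, 0.271363)  product (0.049780, -0.026182)
  m=+2: Y*=(-0.006583, 0.019721)  Y=(-0.175066, -0.050380)  product (0.002146, -0.003121)
  m=+3: Y*=(0.001267, -0.000395)  Y=(-0.109967, 0.246040)  product (-0.000042, 0.000355)
  m=+4: Y*=(-0.000046, -0.000035)  Y=(-0.208926, -0.131107)  product (0.000005, 0.000013)
  m=+5: Y*=(-0.000000, 0.000002)  Y=(-0.159598, 0.189283)  product (-0.000000, -0.000000)
  m=+6: Y*=(0.000000, -0.000000)  Y=(-0.298815, -0.333785)  product (-0.000000, -0.000000)
Accumulated sum (-0.056299, -0.000000); after 4π/(2l+1) scaling, (-0.054421, -0.000000) ⇒ P_6 = -0.054421

Legendre polynomial (addition theorem), -0.054421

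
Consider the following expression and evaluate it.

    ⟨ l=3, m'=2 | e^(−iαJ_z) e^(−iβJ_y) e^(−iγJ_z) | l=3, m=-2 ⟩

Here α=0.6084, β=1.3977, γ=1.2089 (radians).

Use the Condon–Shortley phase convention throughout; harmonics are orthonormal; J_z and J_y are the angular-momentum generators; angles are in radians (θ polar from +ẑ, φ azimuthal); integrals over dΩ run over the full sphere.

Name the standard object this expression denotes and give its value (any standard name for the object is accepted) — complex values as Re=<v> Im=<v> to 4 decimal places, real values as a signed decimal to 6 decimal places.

This is a Wigner D-matrix element — the rotation-matrix element ⟨l m'| R(α,β,γ) |l m⟩ in the angular-momentum basis.
Split into d^3_{2,-2}(β=1.3977) × two z-phases.
With c≡cos(β/2)=0.765583 and s≡sin(β/2)=0.643338, N=[120·1·1·120]^{1/2}=120.000000
The bounds max(0,m−m')=0 and min(l+m,l−m')=1 give 2 terms
  k=0: (−1)^4·120.0000/(24)·0.7656^2·0.6433^4 = +0.502007
  k=1: (−1)^5·120.0000/(120)·0.7656^0·0.6433^6 = -0.070898
d^3_{2,-2}(1.3977) = +0.502007 -0.070898 = +0.431109
D = (+0.346649-0.937995i)·(+0.431109)·(-0.749300+0.662231i) = +0.155814+0.401967i

Wigner D-matrix element, Re=0.1558 Im=0.4020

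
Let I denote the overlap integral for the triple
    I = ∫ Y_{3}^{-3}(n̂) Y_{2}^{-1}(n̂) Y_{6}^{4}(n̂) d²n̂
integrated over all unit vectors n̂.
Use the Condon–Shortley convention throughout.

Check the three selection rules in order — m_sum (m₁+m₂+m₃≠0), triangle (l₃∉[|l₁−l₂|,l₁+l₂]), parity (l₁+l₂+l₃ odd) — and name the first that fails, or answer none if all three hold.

Σmᵢ = 0  ✓
l₃∈[|l₁−l₂|,l₁+l₂]=[1,5] required, l₃=6 fails  ✗
Σlᵢ = 11 ⇒ odd

triangle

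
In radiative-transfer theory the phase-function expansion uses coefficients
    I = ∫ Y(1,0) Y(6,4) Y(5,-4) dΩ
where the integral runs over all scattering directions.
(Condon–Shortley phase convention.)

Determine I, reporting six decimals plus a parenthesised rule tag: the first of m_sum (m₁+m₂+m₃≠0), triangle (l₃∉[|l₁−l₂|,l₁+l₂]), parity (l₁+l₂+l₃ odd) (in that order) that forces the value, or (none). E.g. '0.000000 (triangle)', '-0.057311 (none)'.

0.182727 (none)

Checks pass: Σm=0; 12 even; l₃=5∈[5,7].
(2·1+1)(2·6+1)(2·5+1) = 429
Δ: 2! 0! 10! / 13! → 1/858
sum: t=1:−1/14400 = -1/14400
3j²(1 6 5; 0 0 0) = Δ·Π!·Σ² = 6/143  (sign +1)
sum: t=1:−1/362880 = -1/362880
3j²(1 6 5; 0 4 -4) = Δ·Π!·Σ² = 10/429  (sign +1)
combine: 4πI² = 429·6/143·10/429 = 60/143
take √, sign +1: I = 0.18272698
No selection rule forces the value: the integral is nonzero (none).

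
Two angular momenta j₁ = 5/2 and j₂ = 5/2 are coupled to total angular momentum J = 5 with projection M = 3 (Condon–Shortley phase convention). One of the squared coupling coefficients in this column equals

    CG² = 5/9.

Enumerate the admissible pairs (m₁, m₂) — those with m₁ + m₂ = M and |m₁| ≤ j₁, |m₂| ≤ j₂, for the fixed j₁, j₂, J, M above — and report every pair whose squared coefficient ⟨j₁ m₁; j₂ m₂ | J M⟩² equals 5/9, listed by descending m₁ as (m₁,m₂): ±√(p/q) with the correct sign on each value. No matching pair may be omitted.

(3/2,3/2): +√(5/9)

Admissible pairs with m₁+m₂ = M = 3: (1/2,5/2), (3/2,3/2), (5/2,1/2)
  (m₁,m₂)=(5/2,1/2): CG² = 2/9, CG = +√(2/9)
  (m₁,m₂)=(3/2,3/2): CG² = 5/9, CG = +√(5/9)   ← matches the target
  (m₁,m₂)=(1/2,5/2): CG² = 2/9, CG = +√(2/9)
Pairs with CG² = 5/9: (3/2,3/2): +√(5/9)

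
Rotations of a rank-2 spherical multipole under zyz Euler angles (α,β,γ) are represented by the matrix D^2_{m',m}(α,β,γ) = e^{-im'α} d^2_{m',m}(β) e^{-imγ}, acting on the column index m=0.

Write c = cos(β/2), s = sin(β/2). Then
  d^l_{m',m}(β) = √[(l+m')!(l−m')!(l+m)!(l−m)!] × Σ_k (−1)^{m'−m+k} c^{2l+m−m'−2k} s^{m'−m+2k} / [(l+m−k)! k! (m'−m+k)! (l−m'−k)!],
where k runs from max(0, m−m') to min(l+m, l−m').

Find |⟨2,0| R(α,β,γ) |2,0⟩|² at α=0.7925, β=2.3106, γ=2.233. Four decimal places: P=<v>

P=0.0330

D^2_{0,0}(0.7925,2.3106,2.2330) = e^{-i·0·0.7925}·d^2_{0,0}(2.3106)·e^{-i·0·2.2330}. Compute d first:
c=cos(2.310600/2)=0.403644, s=sin(2.310600/2)=0.914916; N=√[2·2·2·2]=4.000000
k∈{0,1,2} keeps every argument non-negative
  k=0: (−1)^0·4.0000/(4)·0.4036^4·0.9149^0 = +0.026546
  k=1: (−1)^1·4.0000/(1)·0.4036^2·0.9149^2 = -0.545531
  k=2: (−1)^2·4.0000/(4)·0.4036^0·0.9149^4 = +0.700689
d^2_{0,0}(2.3106) = +0.026546 -0.545531 +0.700689 = +0.181703
|D^2_{0,0}|² = |d^2_{0,0}(β)|² = (+0.181703)² = 0.033016 (the z-rotation phases have unit modulus)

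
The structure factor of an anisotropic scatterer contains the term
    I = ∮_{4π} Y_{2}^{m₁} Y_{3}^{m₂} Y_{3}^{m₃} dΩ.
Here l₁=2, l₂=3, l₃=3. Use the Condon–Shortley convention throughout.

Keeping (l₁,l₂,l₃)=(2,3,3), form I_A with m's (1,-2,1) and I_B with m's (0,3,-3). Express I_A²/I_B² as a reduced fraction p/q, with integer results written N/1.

Shared (l₁,l₂,l₃)=(2,3,3): N and (l;000)² cancel in I_A²/I_B².
A: Δ = 2!·2!·4!/9! = 1/3780; Racah Σ t=0..1: t=0:+1/12 t=1:−1/48 = 1/16; ⇒ 3j(2 3 3; 1 -2 1)² = 1/28, sgn +1
B: Δ = 2!·2!·4!/9! = 1/3780; Racah Σ t=2..2: t=2:+1/96 = 1/96; ⇒ 3j(2 3 3; 0 3 -3)² = 5/84, sgn +1
I_A²/I_B² = (1/28)/(5/84) = 3/5

3/5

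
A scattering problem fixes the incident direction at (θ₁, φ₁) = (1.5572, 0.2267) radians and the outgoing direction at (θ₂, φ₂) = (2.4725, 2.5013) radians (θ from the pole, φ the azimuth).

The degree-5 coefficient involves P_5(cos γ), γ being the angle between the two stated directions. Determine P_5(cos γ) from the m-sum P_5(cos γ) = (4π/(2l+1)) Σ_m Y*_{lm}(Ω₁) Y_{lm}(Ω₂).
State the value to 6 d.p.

-0.254027

Addition theorem: P_5(cos γ) = (4π/11) Σ_m Y*_{lm}(Ω₁) Y_{lm}(Ω₂), m = −5…5:
  m=-5: Y*=(0.196465, 0.420263)  Y=(0.042539, 0.002550)  product (0.007286, 0.018378)
  m=-4: Y*=(0.012293, 0.015709)  Y=(0.142506, -0.093451)  product (0.003220, 0.001090)
  m=-3: Y*=(-0.268453, -0.217132)  Y=(0.128475, -0.351871)  product (-0.110892, 0.066565)
  m=-2: Y*=(-0.020699, -0.010085)  Y=(-0.123784, -0.414489)  product (-0.001618, 0.009828)
  m=-1: Y*=(0.311251, 0.071795)  Y=(-0.053496, -0.039855)  product (-0.013789, -0.016246)
  m=+0: Y*=(0.023830, -0.000000)  Y=(0.387106, 0.000000)  product (0.009225, 0.000000)
  m=+1: Y*=(-0.311251, 0.071795)  Y=(0.053496, -0.039855)  product (-0.013789, 0.016246)
  m=+2: Y*=(-0.020699, 0.010085)  Y=(-0.123784, 0.414489)  product (-0.001618, -0.009828)
  m=+3: Y*=(0.268453, -0.217132)  Y=(-0.128475, -0.351871)  product (-0.110892, -0.066565)
  m=+4: Y*=(0.012293, -0.015709)  Y=(0.142506, 0.093451)  product (0.003220, -0.001090)
  m=+5: Y*=(-0.196465, 0.420263)  Y=(-0.042539, 0.002550)  product (0.007286, -0.018378)
Σ over m = (-0.222363, 0.000000); ×(4π/11) → (-0.254027, 0.000000). Real part: -0.254027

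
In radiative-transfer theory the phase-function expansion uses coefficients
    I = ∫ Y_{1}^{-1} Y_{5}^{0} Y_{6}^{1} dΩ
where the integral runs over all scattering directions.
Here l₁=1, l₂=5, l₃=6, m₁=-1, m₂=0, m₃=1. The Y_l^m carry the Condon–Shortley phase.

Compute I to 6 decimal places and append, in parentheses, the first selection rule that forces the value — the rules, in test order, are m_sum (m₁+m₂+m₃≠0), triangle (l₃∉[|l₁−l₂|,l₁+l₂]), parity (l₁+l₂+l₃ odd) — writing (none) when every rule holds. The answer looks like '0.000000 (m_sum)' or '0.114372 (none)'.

-0.187239 (none)

Checks pass: Σm=0; 12 even; l₃=6∈[4,6].
(2·1+1)(2·5+1)(2·6+1) = 429
Δ: 0! 2! 10! / 13! → 1/858
sum: t=0:+1/14400 = 1/14400
3j²(1 5 6; 0 0 0) = Δ·Π!·Σ² = 6/143  (sign +1)
sum: t=0:+1/28800 = 1/28800
3j²(1 5 6; -1 0 1) = Δ·Π!·Σ² = 7/286  (sign -1)
combine: 4πI² = 429·6/143·7/286 = 63/143
take √, sign -1: I = -0.18723944
No selection rule forces the value: the integral is nonzero (none).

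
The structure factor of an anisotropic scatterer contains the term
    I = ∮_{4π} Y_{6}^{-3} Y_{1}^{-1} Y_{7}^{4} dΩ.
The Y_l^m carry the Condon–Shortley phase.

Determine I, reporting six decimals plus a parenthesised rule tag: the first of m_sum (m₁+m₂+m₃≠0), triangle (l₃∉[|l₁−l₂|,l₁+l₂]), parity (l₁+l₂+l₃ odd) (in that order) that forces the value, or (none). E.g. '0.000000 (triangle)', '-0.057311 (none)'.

0.259489 (none)

m-sum 0 ✓  L=14 even ✓  5≤7≤7 ✓
Π(2lᵢ+1) = 13×3×15 = 585
triangle coeff Δ(6,1,7) = 1/1365
Σ_t [0,0]: t=0:+1/518400 = 1/518400
(3j)²=7/195 [(6 1 7; 0 0 0)], sign=-1
Σ_t [0,0]: t=0:+1/4354560 = 1/4354560
(3j)²=11/273 [(6 1 7; -3 -1 4)], sign=-1
⇒ 4πI² = 11/13
I = (+1)√(11/13/(4π)) = 0.25948947
No selection rule forces the value: the integral is nonzero (none).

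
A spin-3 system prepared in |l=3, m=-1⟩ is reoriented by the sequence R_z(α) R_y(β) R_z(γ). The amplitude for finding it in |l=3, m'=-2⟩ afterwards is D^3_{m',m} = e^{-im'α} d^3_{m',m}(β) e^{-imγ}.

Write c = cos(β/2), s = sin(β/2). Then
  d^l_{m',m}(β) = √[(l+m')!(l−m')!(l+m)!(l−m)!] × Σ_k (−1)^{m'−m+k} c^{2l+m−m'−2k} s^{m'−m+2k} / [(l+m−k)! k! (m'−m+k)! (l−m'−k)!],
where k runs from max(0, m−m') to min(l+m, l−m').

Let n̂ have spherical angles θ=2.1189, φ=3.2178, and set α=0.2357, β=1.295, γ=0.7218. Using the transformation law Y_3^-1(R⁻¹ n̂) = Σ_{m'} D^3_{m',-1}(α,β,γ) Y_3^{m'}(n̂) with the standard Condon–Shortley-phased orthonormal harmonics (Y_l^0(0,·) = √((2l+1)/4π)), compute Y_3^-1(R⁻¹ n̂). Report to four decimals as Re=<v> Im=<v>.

Re=0.3358 Im=0.0891

Need the full column D^3_{m',-1} for m'=−3..3 at α=0.2357, β=1.2950, γ=0.7218.
cos(β/2)=0.797594, sin(β/2)=0.603194
d^3_{-3,-1}: single k=2 term ⇒ +0.570280;  D = +0.080649+0.564549i
d^3_{-2,-1}: k∈[1..2] ⇒ +0.615697 -0.704284 = -0.088586;  D = -0.032661-0.082346i
d^3_{-1,-1}: k∈[0..2] ⇒ +0.257450 -1.177965 +0.505294 = -0.415222;  D = -0.238988-0.339550i
d^3_{0,-1}: k∈[0..2] ⇒ -0.674463 +1.157257 -0.220627 = +0.262167;  D = +0.196787+0.173223i
d^3_{1,-1}: k∈[0..2] ⇒ +0.883474 -0.673725 +0.048166 = +0.257915;  D = +0.228038+0.120493i
d^3_{2,-1}: k∈[0..1] ⇒ -0.704284 +0.201404 = -0.502880;  D = -0.487197-0.124609i
d^3_{3,-1}: single k=0 term ⇒ +0.326166;  D = +0.326131+0.004794i
Y_3^{m'}(θ=2.1189,φ=3.2178) and Σ D·Y over m':
  (+0.0806+0.5645i)·(-0.2527+0.0588i)  (-0.0327-0.0823i)·(-0.3834+0.0589i)  (-0.2390-0.3395i)·(-0.0983+0.0075i)  (+0.1968+0.1732i)·(+0.3194+0.0000i)  (+0.2280+0.1205i)·(+0.0983+0.0075i)  (-0.4872-0.1246i)·(-0.3834-0.0589i)  (+0.3261+0.0048i)·(+0.2527+0.0588i)
Y_3^-1(R⁻¹ n̂) = +0.335820+0.089094i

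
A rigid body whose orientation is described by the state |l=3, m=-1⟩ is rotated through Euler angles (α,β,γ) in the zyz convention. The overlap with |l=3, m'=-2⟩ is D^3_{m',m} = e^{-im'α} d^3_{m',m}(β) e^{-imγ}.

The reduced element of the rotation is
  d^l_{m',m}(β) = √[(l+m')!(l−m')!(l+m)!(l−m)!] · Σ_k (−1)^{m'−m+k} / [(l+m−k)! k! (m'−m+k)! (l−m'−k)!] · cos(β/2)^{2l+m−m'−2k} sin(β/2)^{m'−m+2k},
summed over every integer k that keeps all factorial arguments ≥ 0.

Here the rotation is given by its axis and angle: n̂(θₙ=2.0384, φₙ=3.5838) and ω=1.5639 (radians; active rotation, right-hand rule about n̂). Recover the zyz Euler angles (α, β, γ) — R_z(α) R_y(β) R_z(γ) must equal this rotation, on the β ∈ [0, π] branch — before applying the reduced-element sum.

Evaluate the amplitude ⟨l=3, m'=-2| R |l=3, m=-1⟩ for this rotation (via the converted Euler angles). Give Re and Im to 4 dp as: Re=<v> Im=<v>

Axis–angle → zyz. n̂ = (sinθₙcosφₙ, sinθₙsinφₙ, cosθₙ) = (-0.806786, -0.381997, -0.450748), ω = 1.5639.
R = I cosω + sinω [n̂]ₓ + (1−cosω) n̂n̂ᵀ gives
  R = [+0.653311, +0.756802, -0.020838; -0.144673, +0.151812, +0.977764; +0.743138, -0.635770, +0.208669]
β = atan2(√(R₁₃²+R₂₃²), R₃₃) = 1.360582; α = atan2(R₂₃, R₁₃) mod 2π = 1.592105; γ = atan2(R₃₂, −R₃₁) mod 2π = 3.849283
D^3_{-2,-1}(1.5921,1.3606,3.8493) = e^{-i·-2·1.5921}·d^3_{-2,-1}(1.3606)·e^{-i·-1·3.8493}. Compute d first:
With c≡cos(β/2)=0.777390 and s≡sin(β/2)=0.629019, N=[1·120·2·24]^{1/2}=75.894664
k: max(0,(-1)−(-2))=1 … min(3+(-1),3−(-2))=2
  k=1: (−1)^0·75.8947/(24)·0.7774^5·0.6290^1 = +0.564752
  k=2: (−1)^1·75.8947/(12)·0.7774^3·0.6290^3 = -0.739500
d^3_{-2,-1}(1.3606) = +0.564752 -0.739500 = -0.174748
Attach z-rotation phases: D = e^{-i(-2)(1.5921)}·(-0.174748)·e^{-i(-1)(3.8493)} = -0.127825-0.119155i

Re=-0.1278 Im=-0.1192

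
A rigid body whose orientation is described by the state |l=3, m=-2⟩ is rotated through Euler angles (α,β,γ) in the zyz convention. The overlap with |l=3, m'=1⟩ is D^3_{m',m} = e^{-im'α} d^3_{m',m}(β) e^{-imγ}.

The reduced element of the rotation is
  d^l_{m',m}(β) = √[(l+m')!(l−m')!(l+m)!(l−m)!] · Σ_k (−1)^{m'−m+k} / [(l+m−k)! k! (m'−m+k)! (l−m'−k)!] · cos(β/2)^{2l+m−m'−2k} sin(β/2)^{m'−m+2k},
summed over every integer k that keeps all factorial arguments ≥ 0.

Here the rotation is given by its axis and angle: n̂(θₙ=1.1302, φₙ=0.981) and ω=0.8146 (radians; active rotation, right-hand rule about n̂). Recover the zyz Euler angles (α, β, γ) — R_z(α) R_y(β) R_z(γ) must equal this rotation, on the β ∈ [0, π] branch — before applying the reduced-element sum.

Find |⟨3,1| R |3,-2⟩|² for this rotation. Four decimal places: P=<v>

Axis–angle → zyz. n̂ = (sinθₙcosφₙ, sinθₙsinφₙ, cosθₙ) = (+0.503074, +0.751686, +0.426479), ω = 0.8146.
R = I cosω + sinω [n̂]ₓ + (1−cosω) n̂n̂ᵀ gives
  R = [+0.765587, -0.191563, +0.614150; +0.428923, +0.863489, -0.265351; -0.479480, +0.466572, +0.743242]
β = atan2(√(R₁₃²+R₂₃²), R₃₃) = 0.732893; α = atan2(R₂₃, R₁₃) mod 2π = 5.875348; γ = atan2(R₃₂, −R₃₁) mod 2π = 0.771755
Split into d^3_{1,-2}(β=0.7329) × two z-phases.
With c≡cos(β/2)=0.933606 and s≡sin(β/2)=0.358300, N=[24·2·1·120]^{1/2}=75.894664
k∈{0,1} keeps every argument non-negative
  k=0: (−1)^3·75.8947/(12)·0.9336^3·0.3583^3 = -0.236735
  k=1: (−1)^4·75.8947/(24)·0.9336^1·0.3583^5 = +0.017434
d^3_{1,-2}(0.7329) = -0.236735 +0.017434 = -0.219301
|D^3_{1,-2}|² = |d^3_{1,-2}(β)|² = (-0.219301)² = 0.048093 (the z-rotation phases have unit modulus)

P=0.0481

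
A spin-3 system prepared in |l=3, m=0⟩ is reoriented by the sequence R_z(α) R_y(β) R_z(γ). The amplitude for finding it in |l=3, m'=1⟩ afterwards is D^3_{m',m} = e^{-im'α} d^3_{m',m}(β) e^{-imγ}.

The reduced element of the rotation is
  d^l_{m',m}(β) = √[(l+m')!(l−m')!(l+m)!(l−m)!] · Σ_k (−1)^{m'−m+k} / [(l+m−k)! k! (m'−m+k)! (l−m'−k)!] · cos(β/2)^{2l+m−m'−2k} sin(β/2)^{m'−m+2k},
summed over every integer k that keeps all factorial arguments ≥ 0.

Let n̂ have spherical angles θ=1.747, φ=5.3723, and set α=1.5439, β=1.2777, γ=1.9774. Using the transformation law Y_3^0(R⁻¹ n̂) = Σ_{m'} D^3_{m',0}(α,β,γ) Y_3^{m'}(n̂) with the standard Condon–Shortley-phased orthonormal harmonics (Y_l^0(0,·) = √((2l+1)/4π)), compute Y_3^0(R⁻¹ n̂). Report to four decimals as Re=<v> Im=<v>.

Need the full column D^3_{m',0} for m'=−3..3 at α=1.5439, β=1.2777, γ=1.9774.
cos(β/2)=0.802782, sin(β/2)=0.596273
d^3_{-3,0}: single k=3 term ⇒ +0.490504;  D = -0.039535-0.488908i
d^3_{-2,0}: k∈[2..3] ⇒ +0.808800 -0.446206 = +0.362594;  D = -0.362069+0.019495i
d^3_{-1,0}: k∈[1..3] ⇒ +0.688690 -1.139828 +0.209610 = -0.241528;  D = -0.006495-0.241441i
d^3_{0,0}: k∈[0..3] ⇒ +0.267661 -1.328993 +0.733191 -0.044944 = -0.373084;  D = -0.373084+0.000000i
d^3_{1,0}: k∈[0..2] ⇒ -0.688690 +1.139828 -0.209610 = +0.241528;  D = +0.006495-0.241441i
d^3_{2,0}: k∈[0..1] ⇒ +0.808800 -0.446206 = +0.362594;  D = -0.362069-0.019495i
d^3_{3,0}: single k=0 term ⇒ -0.490504;  D = +0.039535-0.488908i
Y_3^{m'}(θ=1.747,φ=5.3723) and Σ D·Y over m':
  (-0.0395-0.4889i)·(-0.3653+0.1583i)  (-0.3621+0.0195i)·(+0.0431-0.1682i)  (-0.0065-0.2414i)·(-0.1651-0.2128i)  (-0.3731+0.0000i)·(+0.1862+0.0000i)  (+0.0065-0.2414i)·(+0.1651-0.2128i)  (-0.3621-0.0195i)·(+0.0431+0.1682i)  (+0.0395-0.4889i)·(+0.3653+0.1583i)
Y_3^0(R⁻¹ n̂) = -0.011038+0.000000i

Re=-0.0110 Im=0.0000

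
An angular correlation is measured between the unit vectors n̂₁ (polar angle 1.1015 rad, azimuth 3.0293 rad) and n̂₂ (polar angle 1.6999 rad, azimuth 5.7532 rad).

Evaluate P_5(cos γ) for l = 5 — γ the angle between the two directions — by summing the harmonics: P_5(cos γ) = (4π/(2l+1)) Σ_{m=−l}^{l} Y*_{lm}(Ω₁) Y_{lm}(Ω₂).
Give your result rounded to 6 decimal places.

0.220550

Summing Y*_{l m}(θ₁,φ₁)·Y_{l m}(θ₂,φ₂) over m ∈ [−5, 5]; prefactor 4π/(2·5+1) = 1.142397:
  m=-5: (-0.221720+0.139460i) × (-0.392410+0.210147i) = +0.057698-0.101319i  (running Σ = +0.057698-0.101319i)
  m=-4: (+0.378355-0.182379i) × (+0.095387-0.155880i) = +0.007661-0.076375i  (running Σ = +0.065359-0.177694i)
  m=-3: (-0.194771+0.068214i) × (+0.005499-0.286996i) = +0.018506+0.056274i  (running Σ = +0.083865-0.121420i)
  m=-2: (-0.229664+0.052464i) × (+0.099690+0.177877i) = -0.032227-0.035622i  (running Σ = +0.051638-0.157042i)
  m=-1: (+0.279592-0.031529i) × (+0.212032+0.124229i) = +0.063199+0.028048i  (running Σ = +0.114837-0.128994i)
  m=0: (+0.175495-0.000000i) × (-0.208643+0.000000i) = -0.036616+0.000000i  (running Σ = +0.078222-0.128994i)
  m=1: (-0.279592-0.031529i) × (-0.212032+0.124229i) = +0.063199-0.028048i  (running Σ = +0.141421-0.157042i)
  m=2: (-0.229664-0.052464i) × (+0.099690-0.177877i) = -0.032227+0.035622i  (running Σ = +0.109194-0.121420i)
  m=3: (+0.194771+0.068214i) × (-0.005499-0.286996i) = +0.018506-0.056274i  (running Σ = +0.127700-0.177694i)
  m=4: (+0.378355+0.182379i) × (+0.095387+0.155880i) = +0.007661+0.076375i  (running Σ = +0.135361-0.101319i)
  m=5: (+0.221720+0.139460i) × (+0.392410+0.210147i) = +0.057698+0.101319i  (running Σ = +0.193059+0.000000i)
Total Σ_m = +0.193059+0.000000i. Multiply by 1.142397: +0.220550+0.000000i. P_5(cos γ) = 0.220550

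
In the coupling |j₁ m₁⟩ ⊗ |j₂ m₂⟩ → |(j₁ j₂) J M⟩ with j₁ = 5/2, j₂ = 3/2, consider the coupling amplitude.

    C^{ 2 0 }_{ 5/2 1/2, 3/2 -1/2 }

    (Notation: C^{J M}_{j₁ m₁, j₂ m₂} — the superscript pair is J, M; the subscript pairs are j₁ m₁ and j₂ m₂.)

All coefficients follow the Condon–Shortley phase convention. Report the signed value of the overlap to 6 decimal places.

-0.267261  (= −√(1/14))

triangle: 2!*3!*1!/7! = 12/5040
(j±m)!: 3!*2!*1!*2!*2!*2! = 96
prefactor² = (2J+1)*Δ*N² = 8/7
  k=0: +1/(0!*2!*2!*1!*1!*0!) = 1/4
  k=1: −1/(1!*1!*1!*0!*2!*1!) = -1/2
Σ = -1/4  ⇒  CG² = 8/7*(-1/4)² = 1/14
CG = −√(1/14) = -0.267261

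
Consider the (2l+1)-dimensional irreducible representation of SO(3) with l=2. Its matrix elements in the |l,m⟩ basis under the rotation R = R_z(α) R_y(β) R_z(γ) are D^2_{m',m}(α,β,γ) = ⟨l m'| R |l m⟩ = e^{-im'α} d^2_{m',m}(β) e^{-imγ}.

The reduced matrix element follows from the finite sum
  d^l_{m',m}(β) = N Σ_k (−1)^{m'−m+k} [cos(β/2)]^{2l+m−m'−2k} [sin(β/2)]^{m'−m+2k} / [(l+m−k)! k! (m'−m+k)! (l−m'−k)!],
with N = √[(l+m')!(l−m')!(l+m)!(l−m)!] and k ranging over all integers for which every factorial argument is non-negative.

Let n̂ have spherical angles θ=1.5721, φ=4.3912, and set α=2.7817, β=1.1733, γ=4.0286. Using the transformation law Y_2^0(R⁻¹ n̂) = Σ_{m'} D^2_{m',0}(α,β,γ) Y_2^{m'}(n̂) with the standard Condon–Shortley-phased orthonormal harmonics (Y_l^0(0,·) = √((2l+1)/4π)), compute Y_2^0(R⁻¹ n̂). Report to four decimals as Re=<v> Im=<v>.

Need the full column D^2_{m',0} for m'=−2..2 at α=2.7817, β=1.1733, γ=4.0286.
cos(β/2)=0.832800, sin(β/2)=0.553574
d^2_{-2,0}: single k=2 term ⇒ +0.520605;  D = +0.391468-0.343195i
d^2_{-1,0}: k∈[1..2] ⇒ +0.783201 -0.346054 = +0.437147;  D = -0.409141+0.153952i
d^2_{0,0}: k∈[0..2] ⇒ +0.481019 -0.850145 +0.093908 = -0.275218;  D = -0.275218+0.000000i
d^2_{1,0}: k∈[0..1] ⇒ -0.783201 +0.346054 = -0.437147;  D = +0.409141+0.153952i
d^2_{2,0}: single k=0 term ⇒ +0.520605;  D = +0.391468+0.343195i
Y_2^{m'}(θ=1.5721,φ=4.3912) and Σ D·Y over m':
  (+0.3915-0.3432i)·(-0.3093-0.2314i)  (-0.4091+0.1540i)·(+0.0003-0.0010i)  (-0.2752+0.0000i)·(-0.3154+0.0000i)  (+0.4091+0.1540i)·(-0.0003-0.0010i)  (+0.3915+0.3432i)·(-0.3093+0.2314i)
Y_2^0(R⁻¹ n̂) = -0.314153+0.000000i

Re=-0.3142 Im=0.0000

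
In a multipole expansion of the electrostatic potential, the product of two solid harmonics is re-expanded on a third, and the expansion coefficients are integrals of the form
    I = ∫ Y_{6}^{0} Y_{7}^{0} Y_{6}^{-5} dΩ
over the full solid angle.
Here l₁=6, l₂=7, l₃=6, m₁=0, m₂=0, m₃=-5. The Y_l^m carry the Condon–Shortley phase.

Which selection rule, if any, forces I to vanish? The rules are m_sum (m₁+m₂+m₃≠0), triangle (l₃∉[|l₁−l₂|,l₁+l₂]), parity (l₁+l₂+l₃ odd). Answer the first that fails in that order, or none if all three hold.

azimuthal sum: 0 + 0 − 5 = -5  ✗
1 ≤ 6 ≤ 13 (triangle on l)
L = 6 + 7 + 6 = 19 (odd)

m_sum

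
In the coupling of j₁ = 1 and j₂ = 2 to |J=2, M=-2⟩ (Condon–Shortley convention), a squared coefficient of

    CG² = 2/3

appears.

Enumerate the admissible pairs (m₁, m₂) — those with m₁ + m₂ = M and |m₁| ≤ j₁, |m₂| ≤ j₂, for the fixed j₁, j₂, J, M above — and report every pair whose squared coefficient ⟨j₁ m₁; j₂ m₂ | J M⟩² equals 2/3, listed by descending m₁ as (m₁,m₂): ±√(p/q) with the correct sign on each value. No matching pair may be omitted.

(0,-2): +√(2/3)

Admissible pairs with m₁+m₂ = M = -2: (-1,-1), (0,-2)
  (m₁,m₂)=(0,-2): CG² = 2/3, CG = +√(2/3)   ← matches the target
  (m₁,m₂)=(-1,-1): CG² = 1/3, CG = −√(1/3)
Pairs with CG² = 2/3: (0,-2): +√(2/3)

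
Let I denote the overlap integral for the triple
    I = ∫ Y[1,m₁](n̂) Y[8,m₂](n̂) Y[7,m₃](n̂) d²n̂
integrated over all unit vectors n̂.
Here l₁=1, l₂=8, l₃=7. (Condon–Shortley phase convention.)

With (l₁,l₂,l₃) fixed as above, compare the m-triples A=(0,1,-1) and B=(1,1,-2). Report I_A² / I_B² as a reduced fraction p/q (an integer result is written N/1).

3/1

Same 1,8,7: normalisation and zero-m 3j drop out of the ratio.
A: Δ: 2! 0! 14! / 17! → 1/2040; sum: t=1:−1/29030400 = -1/29030400; 3j²(1 8 7; 0 1 -1) = Δ·Π!·Σ² = 21/680  (sign -1)
B: Δ: 2! 0! 14! / 17! → 1/2040; sum: t=0:+1/87091200 = 1/87091200; 3j²(1 8 7; 1 1 -2) = Δ·Π!·Σ² = 7/680  (sign -1)
I_A²/I_B² = (21/680)/(7/680) = 3/1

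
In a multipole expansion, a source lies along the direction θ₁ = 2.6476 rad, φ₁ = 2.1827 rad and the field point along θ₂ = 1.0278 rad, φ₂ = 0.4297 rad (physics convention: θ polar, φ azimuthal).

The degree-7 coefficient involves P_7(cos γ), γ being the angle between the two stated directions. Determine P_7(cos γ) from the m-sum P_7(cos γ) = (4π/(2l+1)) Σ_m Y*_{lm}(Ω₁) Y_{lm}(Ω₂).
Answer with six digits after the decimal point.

Addition theorem: P_7(cos γ) = (4π/15) Σ_m Y*_{lm}(Ω₁) Y_{lm}(Ω₂), m = −7…7:
  [-7]  conj(Y_{7,-7})(Ω₁) = (-0.002450, 0.001121) ; Y_{7,-7}(Ω₂) = (-0.167113, -0.022476) ; Δ = (0.000435, -0.000132)
  [-6]  conj(Y_{7,-6})(Ω₁) = (-0.016151, -0.009459) ; Y_{7,-6}(Ω₂) = (-0.321914, -0.203348) ; Δ = (0.003276, 0.006329)
  [-5]  conj(Y_{7,-5})(Ω₁) = (-0.006544, -0.079549) ; Y_{7,-5}(Ω₂) = (-0.227758, -0.349381) ; Δ = (-0.026303, 0.020404)
  [-4]  conj(Y_{7,-4})(Ω₁) = (0.177663, -0.147823) ; Y_{7,-4}(Ω₂) = (-0.014144, -0.094868) ; Δ = (-0.016537, -0.014764)
  [-3]  conj(Y_{7,-3})(Ω₁) = (0.429860, 0.116617) ; Y_{7,-3}(Ω₂) = (-0.085462, 0.295315) ; Δ = (-0.071175, 0.116978)
  [-2]  conj(Y_{7,-2})(Ω₁) = (0.164926, 0.456075) ; Y_{7,-2}(Ω₂) = (-0.161534, 0.187403) ; Δ = (-0.112111, -0.042764)
  [-1]  conj(Y_{7,-1})(Ω₁) = (-0.035397, 0.050441) ; Y_{7,-1}(Ω₂) = (0.195045, -0.089381) ; Δ = (-0.002396, 0.013002)
  [+0]  conj(Y_{7,0})(Ω₁) = (0.445658, -0.000000) ; Y_{7,0}(Ω₂) = (0.277560, 0.000000) ; Δ = (0.123697, 0.000000)
  [+1]  conj(Y_{7,1})(Ω₁) = (0.035397, 0.050441) ; Y_{7,1}(Ω₂) = (-0.195045, -0.089381) ; Δ = (-0.002396, -0.013002)
  [+2]  conj(Y_{7,2})(Ω₁) = (0.164926, -0.456075) ; Y_{7,2}(Ω₂) = (-0.161534, -0.187403) ; Δ = (-0.112111, 0.042764)
  [+3]  conj(Y_{7,3})(Ω₁) = (-0.429860, 0.116617) ; Y_{7,3}(Ω₂) = (0.085462, 0.295315) ; Δ = (-0.071175, -0.116978)
  [+4]  conj(Y_{7,4})(Ω₁) = (0.177663, 0.147823) ; Y_{7,4}(Ω₂) = (-0.014144, 0.094868) ; Δ = (-0.016537, 0.014764)
  [+5]  conj(Y_{7,5})(Ω₁) = (0.006544, -0.079549) ; Y_{7,5}(Ω₂) = (0.227758, -0.349381) ; Δ = (-0.026303, -0.020404)
  [+6]  conj(Y_{7,6})(Ω₁) = (-0.016151, 0.009459) ; Y_{7,6}(Ω₂) = (-0.321914, 0.203348) ; Δ = (0.003276, -0.006329)
  [+7]  conj(Y_{7,7})(Ω₁) = (0.002450, 0.001121) ; Y_{7,7}(Ω₂) = (0.167113, -0.022476) ; Δ = (0.000435, 0.000132)
Σ over m = (-0.325925, 0.000000); ×(4π/15) → (-0.273046, 0.000000). Real part: -0.273046

-0.273046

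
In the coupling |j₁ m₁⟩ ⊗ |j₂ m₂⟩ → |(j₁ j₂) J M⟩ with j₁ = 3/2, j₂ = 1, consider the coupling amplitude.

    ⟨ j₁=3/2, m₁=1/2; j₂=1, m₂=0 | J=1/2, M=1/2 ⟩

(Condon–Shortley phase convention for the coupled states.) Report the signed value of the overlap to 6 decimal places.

−√(1/3) = -0.577350

j₁+j₂−J=2  J+j₁−j₂=1  J−j₁+j₂=0  j₁+j₂+J+1=4
(j₁±m₁, j₂±m₂, J±M) = (2,1,1,1,1,0)
P² = 1/3
sum k=1..1:
  [1] −1/1 = -1
S = -1
C² = P²·S² = 1/3 ; C = -0.577350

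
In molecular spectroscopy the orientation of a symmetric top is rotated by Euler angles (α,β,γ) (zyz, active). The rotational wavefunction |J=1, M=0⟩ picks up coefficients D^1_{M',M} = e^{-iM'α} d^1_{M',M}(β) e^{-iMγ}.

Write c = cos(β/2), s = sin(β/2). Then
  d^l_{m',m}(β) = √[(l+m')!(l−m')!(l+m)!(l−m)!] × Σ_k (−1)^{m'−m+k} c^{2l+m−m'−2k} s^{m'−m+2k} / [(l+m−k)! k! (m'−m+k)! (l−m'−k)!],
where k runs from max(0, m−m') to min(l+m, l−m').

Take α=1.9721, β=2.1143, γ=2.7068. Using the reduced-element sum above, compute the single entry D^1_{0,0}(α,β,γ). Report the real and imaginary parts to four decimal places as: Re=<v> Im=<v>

Re=-0.5171 Im=0.0000

D^1_{0,0}(1.9721,2.1143,2.7068) = e^{-i·0·1.9721}·d^1_{0,0}(2.1143)·e^{-i·0·2.7068}. Compute d first:
With c≡cos(β/2)=0.491356 and s≡sin(β/2)=0.870959, N=[1·1·1·1]^{1/2}=1.000000
The bounds max(0,m−m')=0 and min(l+m,l−m')=1 give 2 terms
  k=0: (−1)^0·1.0000/(1)·0.4914^2·0.8710^0 = +0.241431
  k=1: (−1)^1·1.0000/(1)·0.4914^0·0.8710^2 = -0.758569
d^1_{0,0}(2.1143) = +0.241431 -0.758569 = -0.517138
Phases: e^{-i·(0)·1.9721}=+1.000000+0.000000i, e^{-i·(0)·2.7068}=+1.000000+0.000000i ⇒ D=-0.517138+0.000000i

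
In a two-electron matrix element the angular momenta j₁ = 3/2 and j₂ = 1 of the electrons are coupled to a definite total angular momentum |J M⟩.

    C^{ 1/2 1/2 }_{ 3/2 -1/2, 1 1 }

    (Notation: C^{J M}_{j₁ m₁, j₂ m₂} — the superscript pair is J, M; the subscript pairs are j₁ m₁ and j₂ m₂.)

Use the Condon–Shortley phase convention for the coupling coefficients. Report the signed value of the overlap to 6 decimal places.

triangle: 2!·1!·0!/4! = 2/24
(j±m)!: 1!·2!·2!·0!·1!·0! = 4
prefactor² = (2J+1)·Δ·N² = 2/3
  k=2: +1/(2!·0!·0!·0!·1!·0!) = 1/2
Σ = 1/2  ⇒  CG² = 2/3·(1/2)² = 1/6
CG = +√(1/6) = +0.408248

+√(1/6) ≈ +0.408248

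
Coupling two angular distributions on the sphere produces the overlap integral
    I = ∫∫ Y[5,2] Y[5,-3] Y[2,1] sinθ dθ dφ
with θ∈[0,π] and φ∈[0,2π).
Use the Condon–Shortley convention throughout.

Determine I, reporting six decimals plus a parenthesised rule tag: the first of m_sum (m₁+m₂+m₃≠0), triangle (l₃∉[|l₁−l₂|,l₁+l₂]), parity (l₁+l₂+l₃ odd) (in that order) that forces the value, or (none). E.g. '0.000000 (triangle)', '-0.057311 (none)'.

-0.161739 (none)

Checks pass: Σm=0; 12 even; l₃=2∈[0,10].
(2·5+1)(2·5+1)(2·2+1) = 605
Δ: 8! 2! 2! / 13! → 1/38610
sum: t=3:−1/2880 t=4:+1/576 t=5:−1/2880 = 1/960
3j²(5 5 2; 0 0 0) = Δ·Π!·Σ² = 10/429  (sign +1)
sum: t=1:−1/10080 t=2:+1/2880 = 1/4032
3j²(5 5 2; 2 -3 1) = Δ·Π!·Σ² = 10/429  (sign -1)
combine: 4πI² = 605·10/429·10/429 = 500/1521
take √, sign -1: I = -0.16173926
No selection rule forces the value: the integral is nonzero (none).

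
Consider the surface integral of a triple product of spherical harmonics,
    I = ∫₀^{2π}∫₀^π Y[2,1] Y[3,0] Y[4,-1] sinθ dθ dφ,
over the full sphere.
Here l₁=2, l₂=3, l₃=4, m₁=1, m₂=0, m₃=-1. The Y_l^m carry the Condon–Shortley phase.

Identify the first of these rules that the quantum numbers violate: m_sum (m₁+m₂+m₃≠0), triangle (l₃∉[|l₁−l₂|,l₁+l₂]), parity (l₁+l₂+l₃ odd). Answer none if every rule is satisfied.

azimuthal sum: 1 + 0 − 1 = 0  ✓
1 ≤ 4 ≤ 5 (triangle on l)  ✓
L = 2 + 3 + 4 = 9 (odd)  ✗

parity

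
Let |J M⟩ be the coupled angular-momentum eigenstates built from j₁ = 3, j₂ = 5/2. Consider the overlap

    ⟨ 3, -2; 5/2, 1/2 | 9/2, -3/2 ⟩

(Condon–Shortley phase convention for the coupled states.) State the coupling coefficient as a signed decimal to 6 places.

√[10·1!5!4!/11! · 1!5!3!2!3!6!] = √(345600/77)
  +(−1)^0/∏(0,1,5,3,0,1)! = 1/720  (running 1/720)
  +(−1)^1/∏(1,0,4,2,1,2)! = -1/96  (running -13/1440)
⟨..|..⟩ = √(345600/77)·(-13/1440) = -0.604815

−√(169/462) = -0.604815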